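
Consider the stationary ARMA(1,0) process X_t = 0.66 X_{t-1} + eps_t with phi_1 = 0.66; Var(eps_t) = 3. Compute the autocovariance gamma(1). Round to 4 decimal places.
\gamma(1) = 3.5082

Multiply the model equation by X_{t-k} and take expectations. With theta_0 = psi_0 = 1 and psi_j the MA(infinity) weights, this gives
  gamma(k) - sum_i phi_i gamma(k-i) = c_k,
  c_k = sigma^2 * sum_{j=k..q} theta_j psi_{j-k}   (c_k = 0 for k > q),
using gamma(-m) = gamma(m).
Pure AR (q = 0): c_0 = sigma^2 = 3, c_k = 0 for k >= 1.
Equations for k = 0 and k = 1 (AR order 1):
  gamma(0) = phi_1 gamma(1) + c_0
  gamma(1) = phi_1 gamma(0) + c_1
Substituting the second into the first: gamma(0) (1 - phi_1^2) = c_0 + phi_1 c_1, so
  gamma(0) = c_0 / (1 - phi_1^2) = 3 / (1 - (0.66)^2) = 3 / 0.5644 = 5.315379.
  gamma(1) = phi_1 gamma(0) = (0.66)(5.315379) = 3.50815.
Therefore gamma(1) = 3.5082 (to 4 decimal places).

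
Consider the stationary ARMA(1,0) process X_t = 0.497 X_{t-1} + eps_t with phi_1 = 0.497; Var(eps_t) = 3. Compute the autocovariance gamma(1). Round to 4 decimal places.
\gamma(1) = 1.9801

Multiply the model equation by X_{t-k} and take expectations. With theta_0 = psi_0 = 1 and psi_j the MA(infinity) weights, this gives
  gamma(k) - sum_i phi_i gamma(k-i) = c_k,
  c_k = sigma^2 * sum_{j=k..q} theta_j psi_{j-k}   (c_k = 0 for k > q),
using gamma(-m) = gamma(m).
Pure AR (q = 0): c_0 = sigma^2 = 3, c_k = 0 for k >= 1.
Equations for k = 0 and k = 1 (AR order 1):
  gamma(0) = phi_1 gamma(1) + c_0
  gamma(1) = phi_1 gamma(0) + c_1
Substituting the second into the first: gamma(0) (1 - phi_1^2) = c_0 + phi_1 c_1, so
  gamma(0) = c_0 / (1 - phi_1^2) = 3 / (1 - (0.497)^2) = 3 / 0.752991 = 3.984111.
  gamma(1) = phi_1 gamma(0) = (0.497)(3.984111) = 1.980103.
Therefore gamma(1) = 1.9801 (to 4 decimal places).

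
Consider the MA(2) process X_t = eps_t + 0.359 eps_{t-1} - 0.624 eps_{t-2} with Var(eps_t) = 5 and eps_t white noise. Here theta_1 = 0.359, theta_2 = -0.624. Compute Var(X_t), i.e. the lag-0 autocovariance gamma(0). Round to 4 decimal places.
\gamma(0) = 7.5913

For an MA(q) process X_t = eps_t + sum_i theta_i eps_{t-i} with
Var(eps_t) = sigma^2, the variance is
  gamma(0) = sigma^2 * (1 + sum_i theta_i^2).
  sum_i theta_i^2 = (0.359)^2 + (-0.624)^2 = 0.128881 + 0.389376 = 0.518257.
  gamma(0) = 5 * (1 + 0.518257) = 5 * 1.518257 = 7.591285, which rounds to 7.5913.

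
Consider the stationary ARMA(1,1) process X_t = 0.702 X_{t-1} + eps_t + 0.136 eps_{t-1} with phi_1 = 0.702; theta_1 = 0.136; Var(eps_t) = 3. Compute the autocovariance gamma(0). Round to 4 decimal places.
\gamma(0) = 7.1537

Multiply the model equation by X_{t-k} and take expectations. With theta_0 = psi_0 = 1 and psi_j the MA(infinity) weights, this gives
  gamma(k) - sum_i phi_i gamma(k-i) = c_k,
  c_k = sigma^2 * sum_{j=k..q} theta_j psi_{j-k}   (c_k = 0 for k > q),
using gamma(-m) = gamma(m).
psi-weights needed (psi_j = theta_j + sum_i phi_i psi_{j-i}):
  psi_1 = theta_1 + phi_1 = 0.136 + (0.702) = 0.838
Right-hand sides:
  c_0 = sigma^2 (1 + theta_1 psi_1) = 3 * (1 + (0.136)(0.838)) = 3 * 1.113968 = 3.341904
  c_1 = sigma^2 theta_1 = 3 * (0.136) = 0.408
  c_2 = 0
Equations for k = 0 and k = 1 (AR order 1):
  gamma(0) = phi_1 gamma(1) + c_0
  gamma(1) = phi_1 gamma(0) + c_1
Substituting the second into the first: gamma(0) (1 - phi_1^2) = c_0 + phi_1 c_1, so
  gamma(0) = (c_0 + phi_1 c_1) / (1 - phi_1^2) = (3.341904 + (0.702)(0.408)) / (1 - (0.702)^2) = 3.62832 / 0.507196 = 7.153684.
Therefore gamma(0) = 7.1537 (to 4 decimal places).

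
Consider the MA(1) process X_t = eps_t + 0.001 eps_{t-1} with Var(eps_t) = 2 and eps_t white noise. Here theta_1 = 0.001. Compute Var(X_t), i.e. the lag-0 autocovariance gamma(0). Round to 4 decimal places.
\gamma(0) = 2.0000

For an MA(q) process X_t = eps_t + sum_i theta_i eps_{t-i} with
Var(eps_t) = sigma^2, the variance is
  gamma(0) = sigma^2 * (1 + sum_i theta_i^2).
  sum_i theta_i^2 = (0.001)^2 = 0.000001.
  gamma(0) = 2 * (1 + 0.000001) = 2 * 1.000001 = 2.000002, which rounds to 2.0000.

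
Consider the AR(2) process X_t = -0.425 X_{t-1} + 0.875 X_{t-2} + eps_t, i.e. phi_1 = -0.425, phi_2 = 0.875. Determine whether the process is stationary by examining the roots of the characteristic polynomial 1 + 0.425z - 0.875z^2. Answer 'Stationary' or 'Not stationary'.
\text{Not stationary}

The AR(p) characteristic polynomial is P(z) = 1 + 0.425z - 0.875z^2.
Stationarity requires all roots to lie outside the unit circle, i.e. |z| > 1 for every root.
Set 1 + (0.425) z + (-0.875) z^2 = 0, i.e. a z^2 + b z + c = 0 with a = -0.875, b = 0.425, c = 1.
Discriminant D = b^2 - 4ac = (0.425)^2 - 4*(-0.875)*1 = 0.180625 - (-3.5) = 3.680625.
D >= 0, so the roots are real: z = (-b +/- sqrt(D)) / (2a) = (-0.425 +/- 1.918496) / (-1.75).
  z_1 = (-0.425 + 1.918496) / (-1.75) = -0.8534,   |z_1| = 0.8534.
  z_2 = (-0.425 - 1.918496) / (-1.75) = 1.3391,   |z_2| = 1.3391.
Moduli of all roots: 0.8534, 1.3391.
All moduli strictly greater than 1? No.
Verdict: Not stationary.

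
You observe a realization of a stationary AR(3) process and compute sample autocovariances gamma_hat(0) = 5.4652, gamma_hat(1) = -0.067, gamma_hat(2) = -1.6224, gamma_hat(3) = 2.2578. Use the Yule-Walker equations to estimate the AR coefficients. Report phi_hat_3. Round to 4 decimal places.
\hat\phi_{3} = 0.4440

The Yule-Walker equations for an AR(p) process read, in matrix form,
  Gamma_p phi = r_p,   with   (Gamma_p)_{ij} = gamma(|i - j|),
                       (r_p)_i = gamma(i),   i,j = 1..p.
Substitute the sample gammas (Toeplitz matrix and right-hand side of size 3):
  Gamma_p = [[5.4652, -0.067, -1.6224], [-0.067, 5.4652, -0.067], [-1.6224, -0.067, 5.4652]]
  r_p     = [-0.067, -1.6224, 2.2578]
Written out (R1..R3):
  (R1) 5.4652 phi_1 - 0.067 phi_2 - 1.6224 phi_3 = -0.067
  (R2) -0.067 phi_1 + 5.4652 phi_2 - 0.067 phi_3 = -1.6224
  (R3) -1.6224 phi_1 - 0.067 phi_2 + 5.4652 phi_3 = 2.2578
Gaussian elimination:
  R2 <- R2 - (-0.067/5.4652) R1 = R2 - (-0.012259) R1:  5.464379 phi_2 - 0.08689 phi_3 = -1.623221
  R3 <- R3 - (-1.6224/5.4652) R1 = R3 - (-0.29686) R1:  -0.08689 phi_2 + 4.983574 phi_3 = 2.23791
  R3 <- R3 - (-0.08689/5.464379) R2 = R3 - (-0.015901) R2:  4.982192 phi_3 = 2.212099
Back-substitution:
  phi_hat_3 = 2.212099 / 4.982192 = 0.444001
  phi_hat_2 = (-1.623221 - (-0.08689)(0.444001)) / 5.464379 = -0.289995
  phi_hat_1 = (-0.067 - (-0.067)(-0.289995) - (-1.6224)(0.444001)) / 5.4652 = 0.115992
So phi_hat = [0.1160, -0.2900, 0.4440].
Therefore phi_hat_3 = 0.4440.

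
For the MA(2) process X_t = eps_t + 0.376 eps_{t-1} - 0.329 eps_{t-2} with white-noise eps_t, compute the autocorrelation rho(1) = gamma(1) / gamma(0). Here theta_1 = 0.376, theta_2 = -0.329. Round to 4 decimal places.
\rho(1) = 0.2019

For an MA(q) process with theta_0 = 1, the autocovariance is
  gamma(k) = sigma^2 * sum_{i=0..q-k} theta_i * theta_{i+k},
and rho(k) = gamma(k) / gamma(0). Sigma^2 cancels.
  numerator   = (1)*(0.376) + (0.376)*(-0.329) = 0.252296.
  denominator = (1)^2 + (0.376)^2 + (-0.329)^2 = 1.249617.
  rho(1) = 0.252296 / 1.249617 = 0.2019.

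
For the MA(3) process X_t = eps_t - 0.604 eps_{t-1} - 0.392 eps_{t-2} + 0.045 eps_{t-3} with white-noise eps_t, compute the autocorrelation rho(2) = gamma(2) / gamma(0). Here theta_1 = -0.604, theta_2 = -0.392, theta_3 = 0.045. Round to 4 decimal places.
\rho(2) = -0.2757

For an MA(q) process with theta_0 = 1, the autocovariance is
  gamma(k) = sigma^2 * sum_{i=0..q-k} theta_i * theta_{i+k},
and rho(k) = gamma(k) / gamma(0). Sigma^2 cancels.
  numerator   = (1)*(-0.392) + (-0.604)*(0.045) = -0.41918.
  denominator = (1)^2 + (-0.604)^2 + (-0.392)^2 + (0.045)^2 = 1.520505.
  rho(2) = -0.41918 / 1.520505 = -0.2757.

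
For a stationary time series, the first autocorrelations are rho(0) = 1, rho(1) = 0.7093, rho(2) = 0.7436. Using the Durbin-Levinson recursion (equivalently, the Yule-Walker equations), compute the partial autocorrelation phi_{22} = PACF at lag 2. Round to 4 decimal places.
\phi_{22} = 0.4840

The PACF at lag k is phi_{kk}, the last component of the solution
to the Yule-Walker system G_k phi = r_k where
  (G_k)_{ij} = rho(|i - j|), (r_k)_i = rho(i), i,j = 1..k.
Equivalently, Durbin-Levinson gives phi_{kk} iteratively:
  phi_{11} = rho(1)
  phi_{kk} = [rho(k) - sum_{j=1..k-1} phi_{k-1,j} rho(k-j)]
            / [1 - sum_{j=1..k-1} phi_{k-1,j} rho(j)],
  phi_{k,j} = phi_{k-1,j} - phi_{kk} phi_{k-1,k-j},  j = 1..k-1.
Step k = 1:
  phi_11 = rho(1) = 0.7093.
Step k = 2:
  phi_22 = [rho(2) - phi_11 rho(1)] / [1 - phi_11 rho(1)] = [0.7436 - (0.7093)(0.7093)] / [1 - (0.7093)(0.7093)]
         = 0.24049351 / 0.49689351 = 0.484.
Therefore phi_{22} = 0.4840.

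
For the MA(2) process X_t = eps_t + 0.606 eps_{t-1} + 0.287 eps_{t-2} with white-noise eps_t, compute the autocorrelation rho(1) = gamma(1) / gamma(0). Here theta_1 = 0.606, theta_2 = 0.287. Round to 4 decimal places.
\rho(1) = 0.5380

For an MA(q) process with theta_0 = 1, the autocovariance is
  gamma(k) = sigma^2 * sum_{i=0..q-k} theta_i * theta_{i+k},
and rho(k) = gamma(k) / gamma(0). Sigma^2 cancels.
  numerator   = (1)*(0.606) + (0.606)*(0.287) = 0.779922.
  denominator = (1)^2 + (0.606)^2 + (0.287)^2 = 1.449605.
  rho(1) = 0.779922 / 1.449605 = 0.5380.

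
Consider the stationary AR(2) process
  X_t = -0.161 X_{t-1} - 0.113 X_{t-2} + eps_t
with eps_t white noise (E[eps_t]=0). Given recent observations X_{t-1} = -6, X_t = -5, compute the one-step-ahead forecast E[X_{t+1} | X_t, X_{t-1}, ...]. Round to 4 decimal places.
E[X_{t+1} \mid \mathcal F_t] = 1.4830

For an AR(p) model X_t = c + sum_i phi_i X_{t-i} + eps_t, the
one-step-ahead conditional mean is
  E[X_{t+1} | X_t, ...] = c + sum_i phi_i X_{t+1-i}.
Substitute known values:
  E[X_{t+1} | ...] = (-0.161) * (-5) + (-0.113) * (-6)
                   = 1.4830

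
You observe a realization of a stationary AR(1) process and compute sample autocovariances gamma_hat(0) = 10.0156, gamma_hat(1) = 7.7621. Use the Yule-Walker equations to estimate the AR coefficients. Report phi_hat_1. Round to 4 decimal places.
\hat\phi_{1} = 0.7750

The Yule-Walker equations for an AR(p) process read, in matrix form,
  Gamma_p phi = r_p,   with   (Gamma_p)_{ij} = gamma(|i - j|),
                       (r_p)_i = gamma(i),   i,j = 1..p.
Substitute the sample gammas (Toeplitz matrix and right-hand side of size 1):
  Gamma_p = [[10.0156]]
  r_p     = [7.7621]
With p = 1 this is the single equation gamma(0) phi_1 = gamma(1):
  phi_hat_1 = gamma(1) / gamma(0) = 7.7621 / 10.0156 = 0.7750.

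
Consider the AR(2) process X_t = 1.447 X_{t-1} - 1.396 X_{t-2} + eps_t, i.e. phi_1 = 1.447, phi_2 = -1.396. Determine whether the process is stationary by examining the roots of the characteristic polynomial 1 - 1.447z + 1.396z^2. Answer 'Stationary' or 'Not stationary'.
\text{Not stationary}

The AR(p) characteristic polynomial is P(z) = 1 - 1.447z + 1.396z^2.
Stationarity requires all roots to lie outside the unit circle, i.e. |z| > 1 for every root.
Set 1 + (-1.447) z + (1.396) z^2 = 0, i.e. a z^2 + b z + c = 0 with a = 1.396, b = -1.447, c = 1.
Discriminant D = b^2 - 4ac = (-1.447)^2 - 4*(1.396)*1 = 2.093809 - (5.584) = -3.490191.
D < 0, so the roots are the complex-conjugate pair z = (-b +/- i sqrt(-D)) / (2a) = 0.5183 +/- 0.6691i.
For a conjugate pair |z|^2 = z * conj(z) = (product of roots) = c/a = 1/(1.396) = 0.716332, so |z| = sqrt(0.716332) = 0.8464 for both roots.
Moduli of all roots: 0.8464, 0.8464.
All moduli strictly greater than 1? No.
Verdict: Not stationary.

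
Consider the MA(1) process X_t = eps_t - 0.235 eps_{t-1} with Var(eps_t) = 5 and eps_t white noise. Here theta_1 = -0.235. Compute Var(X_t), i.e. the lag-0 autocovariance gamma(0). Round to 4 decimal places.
\gamma(0) = 5.2761

For an MA(q) process X_t = eps_t + sum_i theta_i eps_{t-i} with
Var(eps_t) = sigma^2, the variance is
  gamma(0) = sigma^2 * (1 + sum_i theta_i^2).
  sum_i theta_i^2 = (-0.235)^2 = 0.055225.
  gamma(0) = 5 * (1 + 0.055225) = 5 * 1.055225 = 5.276125, which rounds to 5.2761.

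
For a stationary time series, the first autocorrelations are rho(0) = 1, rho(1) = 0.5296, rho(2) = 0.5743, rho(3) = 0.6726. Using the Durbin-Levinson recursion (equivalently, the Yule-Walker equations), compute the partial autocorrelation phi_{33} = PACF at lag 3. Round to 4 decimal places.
\phi_{33} = 0.4610

The PACF at lag k is phi_{kk}, the last component of the solution
to the Yule-Walker system G_k phi = r_k where
  (G_k)_{ij} = rho(|i - j|), (r_k)_i = rho(i), i,j = 1..k.
Equivalently, Durbin-Levinson gives phi_{kk} iteratively:
  phi_{11} = rho(1)
  phi_{kk} = [rho(k) - sum_{j=1..k-1} phi_{k-1,j} rho(k-j)]
            / [1 - sum_{j=1..k-1} phi_{k-1,j} rho(j)],
  phi_{k,j} = phi_{k-1,j} - phi_{kk} phi_{k-1,k-j},  j = 1..k-1.
Step k = 1:
  phi_11 = rho(1) = 0.5296.
Step k = 2:
  phi_22 = [rho(2) - phi_11 rho(1)] / [1 - phi_11 rho(1)] = [0.5743 - (0.5296)(0.5296)] / [1 - (0.5296)(0.5296)]
         = 0.29382384 / 0.71952384 = 0.408359.
  Update: phi_21 = phi_11 - phi_22 phi_11 = 0.5296 - (0.408359)(0.5296) = 0.313333.
Step k = 3:
  phi_33 = [rho(3) - phi_21 rho(2) - phi_22 rho(1)] / [1 - phi_21 rho(1) - phi_22 rho(2)]
    numerator   = 0.6726 - (0.313333)(0.5743) - (0.408359)(0.5296) = 0.27638595
    denominator = 1 - (0.313333)(0.5296) - (0.408359)(0.5743) = 0.59953831
  phi_33 = 0.27638595 / 0.59953831 = 0.461.
Therefore phi_{33} = 0.4610.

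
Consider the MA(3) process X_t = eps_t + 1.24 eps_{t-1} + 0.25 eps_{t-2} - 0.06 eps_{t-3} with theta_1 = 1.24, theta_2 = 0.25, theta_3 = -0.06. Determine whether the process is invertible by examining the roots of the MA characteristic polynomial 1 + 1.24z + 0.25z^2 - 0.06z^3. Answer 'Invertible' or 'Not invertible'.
\text{Invertible}

The MA(q) characteristic polynomial is P(z) = 1 + 1.24z + 0.25z^2 - 0.06z^3.
Invertibility requires all roots to lie outside the unit circle, i.e. |z| > 1 for every root.
Degree 3: look for a simple real root z0 first, then factor out (1 - z/z0) and solve the remaining quadratic.
Testing z0 = -2: P(-2) = 1 + (1.24)(-2) + (0.25)(-2)^2 + (-0.06)(-2)^3
  = 1 + (-2.48) + (1) + (0.48) = 0.  So z_0 = -2 is a root, |z_0| = 2.
Divide out the factor (1 + 0.5 z) = (1 - z/z0) (since 1/z0 = -0.5):
  P(z) = (1 + 0.5 z)(1 + (0.74) z + (-0.12) z^2)
  [check: z-coef 0.74 - (-0.5) = 1.24; z^2-coef -0.12 - (-0.5)(0.74) = 0.25; z^3-coef -(-0.5)(-0.12) = -0.06.]
Remaining roots from the quadratic factor 1 + (0.74) z + (-0.12) z^2:
  Set 1 + (0.74) z + (-0.12) z^2 = 0, i.e. a z^2 + b z + c = 0 with a = -0.12, b = 0.74, c = 1.
  Discriminant D = b^2 - 4ac = (0.74)^2 - 4*(-0.12)*1 = 0.5476 - (-0.48) = 1.0276.
  D >= 0, so the roots are real: z = (-b +/- sqrt(D)) / (2a) = (-0.74 +/- 1.013706) / (-0.24).
    z_1 = (-0.74 + 1.013706) / (-0.24) = -1.1404,   |z_1| = 1.1404.
    z_2 = (-0.74 - 1.013706) / (-0.24) = 7.3071,   |z_2| = 7.3071.
Moduli of all roots: 2.0000, 1.1404, 7.3071.
All moduli strictly greater than 1? Yes.
Verdict: Invertible.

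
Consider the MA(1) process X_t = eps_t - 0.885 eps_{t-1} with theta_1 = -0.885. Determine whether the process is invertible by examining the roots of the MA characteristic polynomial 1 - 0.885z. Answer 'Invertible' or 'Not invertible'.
\text{Invertible}

The MA(q) characteristic polynomial is P(z) = 1 - 0.885z.
Invertibility requires all roots to lie outside the unit circle, i.e. |z| > 1 for every root.
This is linear in z: 1 + (-0.885) z = 0  =>  z = -1/(-0.885) = 1.129944,  |z| = 1.129944.
Moduli of all roots: 1.1299.
All moduli strictly greater than 1? Yes.
Verdict: Invertible.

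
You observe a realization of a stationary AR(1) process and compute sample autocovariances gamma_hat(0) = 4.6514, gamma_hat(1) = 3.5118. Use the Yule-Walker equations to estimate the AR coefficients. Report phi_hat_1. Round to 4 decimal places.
\hat\phi_{1} = 0.7550

The Yule-Walker equations for an AR(p) process read, in matrix form,
  Gamma_p phi = r_p,   with   (Gamma_p)_{ij} = gamma(|i - j|),
                       (r_p)_i = gamma(i),   i,j = 1..p.
Substitute the sample gammas (Toeplitz matrix and right-hand side of size 1):
  Gamma_p = [[4.6514]]
  r_p     = [3.5118]
With p = 1 this is the single equation gamma(0) phi_1 = gamma(1):
  phi_hat_1 = gamma(1) / gamma(0) = 3.5118 / 4.6514 = 0.7550.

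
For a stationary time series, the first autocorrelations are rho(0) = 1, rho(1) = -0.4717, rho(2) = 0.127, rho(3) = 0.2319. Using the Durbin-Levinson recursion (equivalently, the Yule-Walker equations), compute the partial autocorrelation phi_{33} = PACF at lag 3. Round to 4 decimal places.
\phi_{33} = 0.3150

The PACF at lag k is phi_{kk}, the last component of the solution
to the Yule-Walker system G_k phi = r_k where
  (G_k)_{ij} = rho(|i - j|), (r_k)_i = rho(i), i,j = 1..k.
Equivalently, Durbin-Levinson gives phi_{kk} iteratively:
  phi_{11} = rho(1)
  phi_{kk} = [rho(k) - sum_{j=1..k-1} phi_{k-1,j} rho(k-j)]
            / [1 - sum_{j=1..k-1} phi_{k-1,j} rho(j)],
  phi_{k,j} = phi_{k-1,j} - phi_{kk} phi_{k-1,k-j},  j = 1..k-1.
Step k = 1:
  phi_11 = rho(1) = -0.4717.
Step k = 2:
  phi_22 = [rho(2) - phi_11 rho(1)] / [1 - phi_11 rho(1)] = [0.127 - (-0.4717)(-0.4717)] / [1 - (-0.4717)(-0.4717)]
         = -0.09550089 / 0.77749911 = -0.122831.
  Update: phi_21 = phi_11 - phi_22 phi_11 = -0.4717 - (-0.122831)(-0.4717) = -0.529639.
Step k = 3:
  phi_33 = [rho(3) - phi_21 rho(2) - phi_22 rho(1)] / [1 - phi_21 rho(1) - phi_22 rho(2)]
    numerator   = 0.2319 - (-0.529639)(0.127) - (-0.122831)(-0.4717) = 0.24122487
    denominator = 1 - (-0.529639)(-0.4717) - (-0.122831)(0.127) = 0.76576865
  phi_33 = 0.24122487 / 0.76576865 = 0.315.
Therefore phi_{33} = 0.3150.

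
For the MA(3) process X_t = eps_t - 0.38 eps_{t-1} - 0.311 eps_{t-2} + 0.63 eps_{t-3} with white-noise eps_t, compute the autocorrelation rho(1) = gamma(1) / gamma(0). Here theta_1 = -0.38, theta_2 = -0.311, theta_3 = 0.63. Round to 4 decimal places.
\rho(1) = -0.2795

For an MA(q) process with theta_0 = 1, the autocovariance is
  gamma(k) = sigma^2 * sum_{i=0..q-k} theta_i * theta_{i+k},
and rho(k) = gamma(k) / gamma(0). Sigma^2 cancels.
  numerator   = (1)*(-0.38) + (-0.38)*(-0.311) + (-0.311)*(0.63) = -0.45775.
  denominator = (1)^2 + (-0.38)^2 + (-0.311)^2 + (0.63)^2 = 1.638021.
  rho(1) = -0.45775 / 1.638021 = -0.2795.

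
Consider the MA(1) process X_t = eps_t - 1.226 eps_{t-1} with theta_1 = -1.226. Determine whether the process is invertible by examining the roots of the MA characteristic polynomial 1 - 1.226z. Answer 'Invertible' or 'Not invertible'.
\text{Not invertible}

The MA(q) characteristic polynomial is P(z) = 1 - 1.226z.
Invertibility requires all roots to lie outside the unit circle, i.e. |z| > 1 for every root.
This is linear in z: 1 + (-1.226) z = 0  =>  z = -1/(-1.226) = 0.815661,  |z| = 0.815661.
Moduli of all roots: 0.8157.
All moduli strictly greater than 1? No.
Verdict: Not invertible.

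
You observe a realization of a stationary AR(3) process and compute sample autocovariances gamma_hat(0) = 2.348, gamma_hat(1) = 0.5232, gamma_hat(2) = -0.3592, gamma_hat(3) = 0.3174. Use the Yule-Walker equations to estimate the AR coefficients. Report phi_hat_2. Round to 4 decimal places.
\hat\phi_{2} = -0.2800

The Yule-Walker equations for an AR(p) process read, in matrix form,
  Gamma_p phi = r_p,   with   (Gamma_p)_{ij} = gamma(|i - j|),
                       (r_p)_i = gamma(i),   i,j = 1..p.
Substitute the sample gammas (Toeplitz matrix and right-hand side of size 3):
  Gamma_p = [[2.348, 0.5232, -0.3592], [0.5232, 2.348, 0.5232], [-0.3592, 0.5232, 2.348]]
  r_p     = [0.5232, -0.3592, 0.3174]
Written out (R1..R3):
  (R1) 2.348 phi_1 + 0.5232 phi_2 - 0.3592 phi_3 = 0.5232
  (R2) 0.5232 phi_1 + 2.348 phi_2 + 0.5232 phi_3 = -0.3592
  (R3) -0.3592 phi_1 + 0.5232 phi_2 + 2.348 phi_3 = 0.3174
Gaussian elimination:
  R2 <- R2 - (0.5232/2.348) R1 = R2 - (0.222828) R1:  2.231416 phi_2 + 0.60324 phi_3 = -0.475784
  R3 <- R3 - (-0.3592/2.348) R1 = R3 - (-0.152981) R1:  0.60324 phi_2 + 2.293049 phi_3 = 0.39744
  R3 <- R3 - (0.60324/2.231416) R2 = R3 - (0.270339) R2:  2.12997 phi_3 = 0.526063
Back-substitution:
  phi_hat_3 = 0.526063 / 2.12997 = 0.246981
  phi_hat_2 = (-0.475784 - (0.60324)(0.246981)) / 2.231416 = -0.279989
  phi_hat_1 = (0.5232 - (0.5232)(-0.279989) - (-0.3592)(0.246981)) / 2.348 = 0.323001
So phi_hat = [0.3230, -0.2800, 0.2470].
Therefore phi_hat_2 = -0.2800.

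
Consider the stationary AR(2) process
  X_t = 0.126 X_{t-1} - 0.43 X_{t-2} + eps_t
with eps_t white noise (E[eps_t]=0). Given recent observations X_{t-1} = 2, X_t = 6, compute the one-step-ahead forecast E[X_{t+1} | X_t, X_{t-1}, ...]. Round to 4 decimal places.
E[X_{t+1} \mid \mathcal F_t] = -0.1040

For an AR(p) model X_t = c + sum_i phi_i X_{t-i} + eps_t, the
one-step-ahead conditional mean is
  E[X_{t+1} | X_t, ...] = c + sum_i phi_i X_{t+1-i}.
Substitute known values:
  E[X_{t+1} | ...] = (0.126) * (6) + (-0.43) * (2)
                   = -0.1040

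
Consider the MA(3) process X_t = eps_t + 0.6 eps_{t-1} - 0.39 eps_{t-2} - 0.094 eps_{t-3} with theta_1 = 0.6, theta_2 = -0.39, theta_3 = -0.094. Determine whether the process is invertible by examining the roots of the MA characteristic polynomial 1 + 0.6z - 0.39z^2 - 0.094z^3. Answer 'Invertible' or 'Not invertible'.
\text{Invertible}

The MA(q) characteristic polynomial is P(z) = 1 + 0.6z - 0.39z^2 - 0.094z^3.
Invertibility requires all roots to lie outside the unit circle, i.e. |z| > 1 for every root.
Degree 3: look for a simple real root z0 first, then factor out (1 - z/z0) and solve the remaining quadratic.
Testing z0 = -5: P(-5) = 1 + (0.6)(-5) + (-0.39)(-5)^2 + (-0.094)(-5)^3
  = 1 + (-3) + (-9.75) + (11.75) = 0.  So z_0 = -5 is a root, |z_0| = 5.
Divide out the factor (1 + 0.2 z) = (1 - z/z0) (since 1/z0 = -0.2):
  P(z) = (1 + 0.2 z)(1 + (0.4) z + (-0.47) z^2)
  [check: z-coef 0.4 - (-0.2) = 0.6; z^2-coef -0.47 - (-0.2)(0.4) = -0.39; z^3-coef -(-0.2)(-0.47) = -0.094.]
Remaining roots from the quadratic factor 1 + (0.4) z + (-0.47) z^2:
  Set 1 + (0.4) z + (-0.47) z^2 = 0, i.e. a z^2 + b z + c = 0 with a = -0.47, b = 0.4, c = 1.
  Discriminant D = b^2 - 4ac = (0.4)^2 - 4*(-0.47)*1 = 0.16 - (-1.88) = 2.04.
  D >= 0, so the roots are real: z = (-b +/- sqrt(D)) / (2a) = (-0.4 +/- 1.428286) / (-0.94).
    z_1 = (-0.4 + 1.428286) / (-0.94) = -1.0939,   |z_1| = 1.0939.
    z_2 = (-0.4 - 1.428286) / (-0.94) = 1.945,   |z_2| = 1.945.
Moduli of all roots: 5.0000, 1.0939, 1.9450.
All moduli strictly greater than 1? Yes.
Verdict: Invertible.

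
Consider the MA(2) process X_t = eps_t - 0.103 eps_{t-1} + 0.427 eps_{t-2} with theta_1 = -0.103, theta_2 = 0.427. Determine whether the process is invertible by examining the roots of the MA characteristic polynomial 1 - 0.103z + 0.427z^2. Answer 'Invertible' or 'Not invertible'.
\text{Invertible}

The MA(q) characteristic polynomial is P(z) = 1 - 0.103z + 0.427z^2.
Invertibility requires all roots to lie outside the unit circle, i.e. |z| > 1 for every root.
Set 1 + (-0.103) z + (0.427) z^2 = 0, i.e. a z^2 + b z + c = 0 with a = 0.427, b = -0.103, c = 1.
Discriminant D = b^2 - 4ac = (-0.103)^2 - 4*(0.427)*1 = 0.010609 - (1.708) = -1.697391.
D < 0, so the roots are the complex-conjugate pair z = (-b +/- i sqrt(-D)) / (2a) = 0.1206 +/- 1.5256i.
For a conjugate pair |z|^2 = z * conj(z) = (product of roots) = c/a = 1/(0.427) = 2.34192, so |z| = sqrt(2.34192) = 1.5303 for both roots.
Moduli of all roots: 1.5303, 1.5303.
All moduli strictly greater than 1? Yes.
Verdict: Invertible.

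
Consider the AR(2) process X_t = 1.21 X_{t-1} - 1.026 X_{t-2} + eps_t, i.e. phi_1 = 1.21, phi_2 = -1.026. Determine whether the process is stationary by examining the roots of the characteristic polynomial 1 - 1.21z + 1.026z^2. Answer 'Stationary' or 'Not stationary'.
\text{Not stationary}

The AR(p) characteristic polynomial is P(z) = 1 - 1.21z + 1.026z^2.
Stationarity requires all roots to lie outside the unit circle, i.e. |z| > 1 for every root.
Set 1 + (-1.21) z + (1.026) z^2 = 0, i.e. a z^2 + b z + c = 0 with a = 1.026, b = -1.21, c = 1.
Discriminant D = b^2 - 4ac = (-1.21)^2 - 4*(1.026)*1 = 1.4641 - (4.104) = -2.6399.
D < 0, so the roots are the complex-conjugate pair z = (-b +/- i sqrt(-D)) / (2a) = 0.5897 +/- 0.7918i.
For a conjugate pair |z|^2 = z * conj(z) = (product of roots) = c/a = 1/(1.026) = 0.974659, so |z| = sqrt(0.974659) = 0.9872 for both roots.
Moduli of all roots: 0.9872, 0.9872.
All moduli strictly greater than 1? No.
Verdict: Not stationary.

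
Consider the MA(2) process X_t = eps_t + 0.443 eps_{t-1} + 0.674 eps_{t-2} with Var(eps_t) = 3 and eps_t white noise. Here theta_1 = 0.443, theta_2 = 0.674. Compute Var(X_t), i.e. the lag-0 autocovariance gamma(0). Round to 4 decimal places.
\gamma(0) = 4.9516

For an MA(q) process X_t = eps_t + sum_i theta_i eps_{t-i} with
Var(eps_t) = sigma^2, the variance is
  gamma(0) = sigma^2 * (1 + sum_i theta_i^2).
  sum_i theta_i^2 = (0.443)^2 + (0.674)^2 = 0.196249 + 0.454276 = 0.650525.
  gamma(0) = 3 * (1 + 0.650525) = 3 * 1.650525 = 4.951575, which rounds to 4.9516.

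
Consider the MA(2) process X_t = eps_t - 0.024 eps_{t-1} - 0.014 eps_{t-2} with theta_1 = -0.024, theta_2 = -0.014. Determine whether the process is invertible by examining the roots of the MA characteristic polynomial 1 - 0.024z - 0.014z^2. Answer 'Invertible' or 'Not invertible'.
\text{Invertible}

The MA(q) characteristic polynomial is P(z) = 1 - 0.024z - 0.014z^2.
Invertibility requires all roots to lie outside the unit circle, i.e. |z| > 1 for every root.
Set 1 + (-0.024) z + (-0.014) z^2 = 0, i.e. a z^2 + b z + c = 0 with a = -0.014, b = -0.024, c = 1.
Discriminant D = b^2 - 4ac = (-0.024)^2 - 4*(-0.014)*1 = 0.000576 - (-0.056) = 0.056576.
D >= 0, so the roots are real: z = (-b +/- sqrt(D)) / (2a) = (0.024 +/- 0.237857) / (-0.028).
  z_1 = (0.024 + 0.237857) / (-0.028) = -9.352,   |z_1| = 9.352.
  z_2 = (0.024 - 0.237857) / (-0.028) = 7.6378,   |z_2| = 7.6378.
Moduli of all roots: 9.3520, 7.6378.
All moduli strictly greater than 1? Yes.
Verdict: Invertible.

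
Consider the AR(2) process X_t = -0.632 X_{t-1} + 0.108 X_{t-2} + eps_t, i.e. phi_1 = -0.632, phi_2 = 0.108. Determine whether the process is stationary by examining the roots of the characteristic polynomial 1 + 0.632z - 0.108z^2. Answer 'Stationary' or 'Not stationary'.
\text{Stationary}

The AR(p) characteristic polynomial is P(z) = 1 + 0.632z - 0.108z^2.
Stationarity requires all roots to lie outside the unit circle, i.e. |z| > 1 for every root.
Set 1 + (0.632) z + (-0.108) z^2 = 0, i.e. a z^2 + b z + c = 0 with a = -0.108, b = 0.632, c = 1.
Discriminant D = b^2 - 4ac = (0.632)^2 - 4*(-0.108)*1 = 0.399424 - (-0.432) = 0.831424.
D >= 0, so the roots are real: z = (-b +/- sqrt(D)) / (2a) = (-0.632 +/- 0.911825) / (-0.216).
  z_1 = (-0.632 + 0.911825) / (-0.216) = -1.2955,   |z_1| = 1.2955.
  z_2 = (-0.632 - 0.911825) / (-0.216) = 7.1473,   |z_2| = 7.1473.
Moduli of all roots: 1.2955, 7.1473.
All moduli strictly greater than 1? Yes.
Verdict: Stationary.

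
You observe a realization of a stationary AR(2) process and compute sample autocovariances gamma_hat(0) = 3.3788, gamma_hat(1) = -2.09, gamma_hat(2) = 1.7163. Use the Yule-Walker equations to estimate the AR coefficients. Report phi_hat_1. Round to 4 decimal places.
\hat\phi_{1} = -0.4930

The Yule-Walker equations for an AR(p) process read, in matrix form,
  Gamma_p phi = r_p,   with   (Gamma_p)_{ij} = gamma(|i - j|),
                       (r_p)_i = gamma(i),   i,j = 1..p.
Substitute the sample gammas (Toeplitz matrix and right-hand side of size 2):
  Gamma_p = [[3.3788, -2.09], [-2.09, 3.3788]]
  r_p     = [-2.09, 1.7163]
Written out:
  3.3788 phi_1 - 2.09 phi_2 = -2.09
  -2.09 phi_1 + 3.3788 phi_2 = 1.7163
Solve by Cramer's rule:
  det = gamma(0)^2 - gamma(1)^2 = (3.3788)^2 - (-2.09)^2 = 11.41628944 - 4.3681 = 7.04818944
  phi_hat_1 = [gamma(1) gamma(0) - gamma(1) gamma(2)] / det = [(-2.09)(3.3788) - (-2.09)(1.7163)] / 7.04818944 = -3.474625 / 7.04818944 = -0.493
  phi_hat_2 = [gamma(0) gamma(2) - gamma(1)^2] / det = [(3.3788)(1.7163) - (-2.09)^2] / 7.04818944 = 1.43093444 / 7.04818944 = 0.203
So phi_hat = [-0.4930, 0.2030].
Therefore phi_hat_1 = -0.4930.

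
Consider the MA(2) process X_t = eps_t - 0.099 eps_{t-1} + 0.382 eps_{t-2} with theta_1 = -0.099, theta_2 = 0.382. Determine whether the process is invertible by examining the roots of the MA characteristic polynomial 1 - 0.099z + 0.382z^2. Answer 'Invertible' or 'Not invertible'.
\text{Invertible}

The MA(q) characteristic polynomial is P(z) = 1 - 0.099z + 0.382z^2.
Invertibility requires all roots to lie outside the unit circle, i.e. |z| > 1 for every root.
Set 1 + (-0.099) z + (0.382) z^2 = 0, i.e. a z^2 + b z + c = 0 with a = 0.382, b = -0.099, c = 1.
Discriminant D = b^2 - 4ac = (-0.099)^2 - 4*(0.382)*1 = 0.009801 - (1.528) = -1.518199.
D < 0, so the roots are the complex-conjugate pair z = (-b +/- i sqrt(-D)) / (2a) = 0.1296 +/- 1.6128i.
For a conjugate pair |z|^2 = z * conj(z) = (product of roots) = c/a = 1/(0.382) = 2.617801, so |z| = sqrt(2.617801) = 1.618 for both roots.
Moduli of all roots: 1.6180, 1.6180.
All moduli strictly greater than 1? Yes.
Verdict: Invertible.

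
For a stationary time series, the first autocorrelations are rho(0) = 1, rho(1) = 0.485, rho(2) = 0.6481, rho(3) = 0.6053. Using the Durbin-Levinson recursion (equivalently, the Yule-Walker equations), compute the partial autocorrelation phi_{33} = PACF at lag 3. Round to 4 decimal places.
\phi_{33} = 0.3669

The PACF at lag k is phi_{kk}, the last component of the solution
to the Yule-Walker system G_k phi = r_k where
  (G_k)_{ij} = rho(|i - j|), (r_k)_i = rho(i), i,j = 1..k.
Equivalently, Durbin-Levinson gives phi_{kk} iteratively:
  phi_{11} = rho(1)
  phi_{kk} = [rho(k) - sum_{j=1..k-1} phi_{k-1,j} rho(k-j)]
            / [1 - sum_{j=1..k-1} phi_{k-1,j} rho(j)],
  phi_{k,j} = phi_{k-1,j} - phi_{kk} phi_{k-1,k-j},  j = 1..k-1.
Step k = 1:
  phi_11 = rho(1) = 0.485.
Step k = 2:
  phi_22 = [rho(2) - phi_11 rho(1)] / [1 - phi_11 rho(1)] = [0.6481 - (0.485)(0.485)] / [1 - (0.485)(0.485)]
         = 0.412875 / 0.764775 = 0.539865.
  Update: phi_21 = phi_11 - phi_22 phi_11 = 0.485 - (0.539865)(0.485) = 0.223166.
Step k = 3:
  phi_33 = [rho(3) - phi_21 rho(2) - phi_22 rho(1)] / [1 - phi_21 rho(1) - phi_22 rho(2)]
    numerator   = 0.6053 - (0.223166)(0.6481) - (0.539865)(0.485) = 0.19883199
    denominator = 1 - (0.223166)(0.485) - (0.539865)(0.6481) = 0.54187838
  phi_33 = 0.19883199 / 0.54187838 = 0.3669.
Therefore phi_{33} = 0.3669.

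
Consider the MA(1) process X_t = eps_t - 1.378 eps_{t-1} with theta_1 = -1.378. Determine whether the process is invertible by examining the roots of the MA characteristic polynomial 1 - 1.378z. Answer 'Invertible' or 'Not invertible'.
\text{Not invertible}

The MA(q) characteristic polynomial is P(z) = 1 - 1.378z.
Invertibility requires all roots to lie outside the unit circle, i.e. |z| > 1 for every root.
This is linear in z: 1 + (-1.378) z = 0  =>  z = -1/(-1.378) = 0.725689,  |z| = 0.725689.
Moduli of all roots: 0.7257.
All moduli strictly greater than 1? No.
Verdict: Not invertible.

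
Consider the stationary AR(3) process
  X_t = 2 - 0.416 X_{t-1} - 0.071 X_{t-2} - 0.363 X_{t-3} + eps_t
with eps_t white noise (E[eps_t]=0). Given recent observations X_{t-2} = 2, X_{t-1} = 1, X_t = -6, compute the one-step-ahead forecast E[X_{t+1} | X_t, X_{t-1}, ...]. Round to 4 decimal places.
E[X_{t+1} \mid \mathcal F_t] = 3.6990

For an AR(p) model X_t = c + sum_i phi_i X_{t-i} + eps_t, the
one-step-ahead conditional mean is
  E[X_{t+1} | X_t, ...] = c + sum_i phi_i X_{t+1-i}.
Substitute known values:
  E[X_{t+1} | ...] = 2 + (-0.416) * (-6) + (-0.071) * (1) + (-0.363) * (2)
                   = 3.6990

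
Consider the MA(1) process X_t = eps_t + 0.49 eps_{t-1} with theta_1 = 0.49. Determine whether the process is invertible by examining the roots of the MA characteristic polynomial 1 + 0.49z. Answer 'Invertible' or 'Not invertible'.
\text{Invertible}

The MA(q) characteristic polynomial is P(z) = 1 + 0.49z.
Invertibility requires all roots to lie outside the unit circle, i.e. |z| > 1 for every root.
This is linear in z: 1 + (0.49) z = 0  =>  z = -1/(0.49) = -2.040816,  |z| = 2.040816.
Moduli of all roots: 2.0408.
All moduli strictly greater than 1? Yes.
Verdict: Invertible.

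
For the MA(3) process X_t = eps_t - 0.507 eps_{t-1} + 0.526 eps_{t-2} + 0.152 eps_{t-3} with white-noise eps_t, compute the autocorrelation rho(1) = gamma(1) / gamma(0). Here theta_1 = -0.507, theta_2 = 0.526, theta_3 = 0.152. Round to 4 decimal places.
\rho(1) = -0.4456

For an MA(q) process with theta_0 = 1, the autocovariance is
  gamma(k) = sigma^2 * sum_{i=0..q-k} theta_i * theta_{i+k},
and rho(k) = gamma(k) / gamma(0). Sigma^2 cancels.
  numerator   = (1)*(-0.507) + (-0.507)*(0.526) + (0.526)*(0.152) = -0.69373.
  denominator = (1)^2 + (-0.507)^2 + (0.526)^2 + (0.152)^2 = 1.556829.
  rho(1) = -0.69373 / 1.556829 = -0.4456.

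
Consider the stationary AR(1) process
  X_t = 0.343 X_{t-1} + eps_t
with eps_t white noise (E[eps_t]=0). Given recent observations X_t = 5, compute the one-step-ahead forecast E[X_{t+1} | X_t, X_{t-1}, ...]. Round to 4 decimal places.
E[X_{t+1} \mid \mathcal F_t] = 1.7150

For an AR(p) model X_t = c + sum_i phi_i X_{t-i} + eps_t, the
one-step-ahead conditional mean is
  E[X_{t+1} | X_t, ...] = c + sum_i phi_i X_{t+1-i}.
Substitute known values:
  E[X_{t+1} | ...] = (0.343) * (5)
                   = 1.7150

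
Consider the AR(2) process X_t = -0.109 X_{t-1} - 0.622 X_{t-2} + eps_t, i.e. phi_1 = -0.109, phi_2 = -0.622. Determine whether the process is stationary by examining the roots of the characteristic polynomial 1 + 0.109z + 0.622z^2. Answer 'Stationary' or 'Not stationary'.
\text{Stationary}

The AR(p) characteristic polynomial is P(z) = 1 + 0.109z + 0.622z^2.
Stationarity requires all roots to lie outside the unit circle, i.e. |z| > 1 for every root.
Set 1 + (0.109) z + (0.622) z^2 = 0, i.e. a z^2 + b z + c = 0 with a = 0.622, b = 0.109, c = 1.
Discriminant D = b^2 - 4ac = (0.109)^2 - 4*(0.622)*1 = 0.011881 - (2.488) = -2.476119.
D < 0, so the roots are the complex-conjugate pair z = (-b +/- i sqrt(-D)) / (2a) = -0.0876 +/- 1.2649i.
For a conjugate pair |z|^2 = z * conj(z) = (product of roots) = c/a = 1/(0.622) = 1.607717, so |z| = sqrt(1.607717) = 1.268 for both roots.
Moduli of all roots: 1.2680, 1.2680.
All moduli strictly greater than 1? Yes.
Verdict: Stationary.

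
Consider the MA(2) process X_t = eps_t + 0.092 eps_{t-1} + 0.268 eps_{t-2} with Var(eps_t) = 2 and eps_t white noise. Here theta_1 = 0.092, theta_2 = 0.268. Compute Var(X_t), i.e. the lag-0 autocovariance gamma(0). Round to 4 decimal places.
\gamma(0) = 2.1606

For an MA(q) process X_t = eps_t + sum_i theta_i eps_{t-i} with
Var(eps_t) = sigma^2, the variance is
  gamma(0) = sigma^2 * (1 + sum_i theta_i^2).
  sum_i theta_i^2 = (0.092)^2 + (0.268)^2 = 0.008464 + 0.071824 = 0.080288.
  gamma(0) = 2 * (1 + 0.080288) = 2 * 1.080288 = 2.160576, which rounds to 2.1606.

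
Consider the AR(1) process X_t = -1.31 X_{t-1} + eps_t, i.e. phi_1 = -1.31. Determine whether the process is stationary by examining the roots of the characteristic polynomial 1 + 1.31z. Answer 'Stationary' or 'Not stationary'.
\text{Not stationary}

The AR(p) characteristic polynomial is P(z) = 1 + 1.31z.
Stationarity requires all roots to lie outside the unit circle, i.e. |z| > 1 for every root.
This is linear in z: 1 + (1.31) z = 0  =>  z = -1/(1.31) = -0.763359,  |z| = 0.763359.
Moduli of all roots: 0.7634.
All moduli strictly greater than 1? No.
Verdict: Not stationary.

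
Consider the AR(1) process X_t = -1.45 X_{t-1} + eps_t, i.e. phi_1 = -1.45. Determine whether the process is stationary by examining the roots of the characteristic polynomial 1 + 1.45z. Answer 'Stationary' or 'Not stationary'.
\text{Not stationary}

The AR(p) characteristic polynomial is P(z) = 1 + 1.45z.
Stationarity requires all roots to lie outside the unit circle, i.e. |z| > 1 for every root.
This is linear in z: 1 + (1.45) z = 0  =>  z = -1/(1.45) = -0.689655,  |z| = 0.689655.
Moduli of all roots: 0.6897.
All moduli strictly greater than 1? No.
Verdict: Not stationary.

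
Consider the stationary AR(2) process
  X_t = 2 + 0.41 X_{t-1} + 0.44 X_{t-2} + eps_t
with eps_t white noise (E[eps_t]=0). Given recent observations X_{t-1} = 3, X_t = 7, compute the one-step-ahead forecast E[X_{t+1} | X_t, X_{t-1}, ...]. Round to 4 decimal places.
E[X_{t+1} \mid \mathcal F_t] = 6.1900

For an AR(p) model X_t = c + sum_i phi_i X_{t-i} + eps_t, the
one-step-ahead conditional mean is
  E[X_{t+1} | X_t, ...] = c + sum_i phi_i X_{t+1-i}.
Substitute known values:
  E[X_{t+1} | ...] = 2 + (0.41) * (7) + (0.44) * (3)
                   = 6.1900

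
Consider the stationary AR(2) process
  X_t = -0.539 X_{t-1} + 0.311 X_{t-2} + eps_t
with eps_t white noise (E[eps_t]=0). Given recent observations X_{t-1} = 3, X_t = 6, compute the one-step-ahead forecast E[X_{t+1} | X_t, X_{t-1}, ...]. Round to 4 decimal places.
E[X_{t+1} \mid \mathcal F_t] = -2.3010

For an AR(p) model X_t = c + sum_i phi_i X_{t-i} + eps_t, the
one-step-ahead conditional mean is
  E[X_{t+1} | X_t, ...] = c + sum_i phi_i X_{t+1-i}.
Substitute known values:
  E[X_{t+1} | ...] = (-0.539) * (6) + (0.311) * (3)
                   = -2.3010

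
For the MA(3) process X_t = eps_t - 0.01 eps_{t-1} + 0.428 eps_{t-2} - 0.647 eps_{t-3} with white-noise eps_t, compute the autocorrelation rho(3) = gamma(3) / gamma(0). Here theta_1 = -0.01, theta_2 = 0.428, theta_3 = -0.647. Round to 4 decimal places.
\rho(3) = -0.4039

For an MA(q) process with theta_0 = 1, the autocovariance is
  gamma(k) = sigma^2 * sum_{i=0..q-k} theta_i * theta_{i+k},
and rho(k) = gamma(k) / gamma(0). Sigma^2 cancels.
  numerator   = (1)*(-0.647) = -0.647.
  denominator = (1)^2 + (-0.01)^2 + (0.428)^2 + (-0.647)^2 = 1.601893.
  rho(3) = -0.647 / 1.601893 = -0.4039.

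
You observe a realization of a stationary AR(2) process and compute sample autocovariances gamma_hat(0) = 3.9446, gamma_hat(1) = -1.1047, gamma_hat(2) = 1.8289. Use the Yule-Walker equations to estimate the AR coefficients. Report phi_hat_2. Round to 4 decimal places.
\hat\phi_{2} = 0.4180

The Yule-Walker equations for an AR(p) process read, in matrix form,
  Gamma_p phi = r_p,   with   (Gamma_p)_{ij} = gamma(|i - j|),
                       (r_p)_i = gamma(i),   i,j = 1..p.
Substitute the sample gammas (Toeplitz matrix and right-hand side of size 2):
  Gamma_p = [[3.9446, -1.1047], [-1.1047, 3.9446]]
  r_p     = [-1.1047, 1.8289]
Written out:
  3.9446 phi_1 - 1.1047 phi_2 = -1.1047
  -1.1047 phi_1 + 3.9446 phi_2 = 1.8289
Solve by Cramer's rule:
  det = gamma(0)^2 - gamma(1)^2 = (3.9446)^2 - (-1.1047)^2 = 15.55986916 - 1.22036209 = 14.33950707
  phi_hat_1 = [gamma(1) gamma(0) - gamma(1) gamma(2)] / det = [(-1.1047)(3.9446) - (-1.1047)(1.8289)] / 14.33950707 = -2.33721379 / 14.33950707 = -0.163
  phi_hat_2 = [gamma(0) gamma(2) - gamma(1)^2] / det = [(3.9446)(1.8289) - (-1.1047)^2] / 14.33950707 = 5.99391685 / 14.33950707 = 0.418
So phi_hat = [-0.1630, 0.4180].
Therefore phi_hat_2 = 0.4180.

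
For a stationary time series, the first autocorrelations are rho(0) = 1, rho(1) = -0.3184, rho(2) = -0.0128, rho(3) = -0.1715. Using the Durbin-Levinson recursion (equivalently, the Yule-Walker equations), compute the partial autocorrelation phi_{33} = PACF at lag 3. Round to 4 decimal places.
\phi_{33} = -0.2449

The PACF at lag k is phi_{kk}, the last component of the solution
to the Yule-Walker system G_k phi = r_k where
  (G_k)_{ij} = rho(|i - j|), (r_k)_i = rho(i), i,j = 1..k.
Equivalently, Durbin-Levinson gives phi_{kk} iteratively:
  phi_{11} = rho(1)
  phi_{kk} = [rho(k) - sum_{j=1..k-1} phi_{k-1,j} rho(k-j)]
            / [1 - sum_{j=1..k-1} phi_{k-1,j} rho(j)],
  phi_{k,j} = phi_{k-1,j} - phi_{kk} phi_{k-1,k-j},  j = 1..k-1.
Step k = 1:
  phi_11 = rho(1) = -0.3184.
Step k = 2:
  phi_22 = [rho(2) - phi_11 rho(1)] / [1 - phi_11 rho(1)] = [-0.0128 - (-0.3184)(-0.3184)] / [1 - (-0.3184)(-0.3184)]
         = -0.11417856 / 0.89862144 = -0.12706.
  Update: phi_21 = phi_11 - phi_22 phi_11 = -0.3184 - (-0.12706)(-0.3184) = -0.358856.
Step k = 3:
  phi_33 = [rho(3) - phi_21 rho(2) - phi_22 rho(1)] / [1 - phi_21 rho(1) - phi_22 rho(2)]
    numerator   = -0.1715 - (-0.358856)(-0.0128) - (-0.12706)(-0.3184) = -0.21654916
    denominator = 1 - (-0.358856)(-0.3184) - (-0.12706)(-0.0128) = 0.88411395
  phi_33 = -0.21654916 / 0.88411395 = -0.2449.
Therefore phi_{33} = -0.2449.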